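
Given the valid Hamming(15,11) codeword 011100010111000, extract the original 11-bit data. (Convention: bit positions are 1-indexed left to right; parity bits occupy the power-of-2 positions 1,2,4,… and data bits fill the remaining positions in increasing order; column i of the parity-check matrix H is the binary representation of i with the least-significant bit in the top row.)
Parity bits occupy power-of-2 positions; data bits are at positions {3,5,6,7,9,10,11,12,13,14,15} (1-indexed).
Extract: c[3]=1 c[5]=0 c[6]=0 c[7]=0 c[9]=0 c[10]=1 c[11]=1 c[12]=1 c[13]=0 c[14]=0 c[15]=0
Data = 10000111000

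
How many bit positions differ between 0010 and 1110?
XOR = 1100, count of 1s = 2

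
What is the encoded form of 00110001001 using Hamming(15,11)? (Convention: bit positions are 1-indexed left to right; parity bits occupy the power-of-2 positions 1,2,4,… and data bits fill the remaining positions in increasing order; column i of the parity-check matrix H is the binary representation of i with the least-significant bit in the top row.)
Codeword c = d · G (mod 2), d = 00110001001:
  c[0] = d·G[:,0] = (00110001001)·(11011010101) mod 2 = 0+0+0+1+0+0+0+0+0+0+1 mod 2 = 0
  c[1] = d·G[:,1] = (00110001001)·(10110110011) mod 2 = 0+0+1+1+0+0+0+0+0+0+1 mod 2 = 1
  c[2] = d·G[:,2] = (00110001001)·(10000000000) mod 2 = 0+0+0+0+0+0+0+0+0+0+0 mod 2 = 0
  c[3] = d·G[:,3] = (00110001001)·(01110001111) mod 2 = 0+0+1+1+0+0+0+1+0+0+1 mod 2 = 0
  c[4] = d·G[:,4] = (00110001001)·(01000000000) mod 2 = 0+0+0+0+0+0+0+0+0+0+0 mod 2 = 0
  c[5] = d·G[:,5] = (00110001001)·(00100000000) mod 2 = 0+0+1+0+0+0+0+0+0+0+0 mod 2 = 1
  c[6] = d·G[:,6] = (00110001001)·(00010000000) mod 2 = 0+0+0+1+0+0+0+0+0+0+0 mod 2 = 1
  c[7] = d·G[:,7] = (00110001001)·(00001111111) mod 2 = 0+0+0+0+0+0+0+1+0+0+1 mod 2 = 0
  c[8] = d·G[:,8] = (00110001001)·(00001000000) mod 2 = 0+0+0+0+0+0+0+0+0+0+0 mod 2 = 0
  c[9] = d·G[:,9] = (00110001001)·(00000100000) mod 2 = 0+0+0+0+0+0+0+0+0+0+0 mod 2 = 0
  c[10] = d·G[:,10] = (00110001001)·(00000010000) mod 2 = 0+0+0+0+0+0+0+0+0+0+0 mod 2 = 0
  c[11] = d·G[:,11] = (00110001001)·(00000001000) mod 2 = 0+0+0+0+0+0+0+1+0+0+0 mod 2 = 1
  c[12] = d·G[:,12] = (00110001001)·(00000000100) mod 2 = 0+0+0+0+0+0+0+0+0+0+0 mod 2 = 0
  c[13] = d·G[:,13] = (00110001001)·(00000000010) mod 2 = 0+0+0+0+0+0+0+0+0+0+0 mod 2 = 0
  c[14] = d·G[:,14] = (00110001001)·(00000000001) mod 2 = 0+0+0+0+0+0+0+0+0+0+1 mod 2 = 1
Codeword = 010001100001001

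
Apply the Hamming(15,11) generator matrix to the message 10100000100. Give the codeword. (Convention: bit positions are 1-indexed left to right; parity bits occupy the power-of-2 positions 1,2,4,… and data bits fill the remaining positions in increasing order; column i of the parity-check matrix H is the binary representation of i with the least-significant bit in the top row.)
Codeword c = d · G (mod 2), d = 10100000100:
  c[0] = d·G[:,0] = (10100000100)·(11011010101) mod 2 = 1+0+0+0+0+0+0+0+1+0+0 mod 2 = 0
  c[1] = d·G[:,1] = (10100000100)·(10110110011) mod 2 = 1+0+1+0+0+0+0+0+0+0+0 mod 2 = 0
  c[2] = d·G[:,2] = (10100000100)·(10000000000) mod 2 = 1+0+0+0+0+0+0+0+0+0+0 mod 2 = 1
  c[3] = d·G[:,3] = (10100000100)·(01110001111) mod 2 = 0+0+1+0+0+0+0+0+1+0+0 mod 2 = 0
  c[4] = d·G[:,4] = (10100000100)·(01000000000) mod 2 = 0+0+0+0+0+0+0+0+0+0+0 mod 2 = 0
  c[5] = d·G[:,5] = (10100000100)·(00100000000) mod 2 = 0+0+1+0+0+0+0+0+0+0+0 mod 2 = 1
  c[6] = d·G[:,6] = (10100000100)·(00010000000) mod 2 = 0+0+0+0+0+0+0+0+0+0+0 mod 2 = 0
  c[7] = d·G[:,7] = (10100000100)·(00001111111) mod 2 = 0+0+0+0+0+0+0+0+1+0+0 mod 2 = 1
  c[8] = d·G[:,8] = (10100000100)·(00001000000) mod 2 = 0+0+0+0+0+0+0+0+0+0+0 mod 2 = 0
  c[9] = d·G[:,9] = (10100000100)·(00000100000) mod 2 = 0+0+0+0+0+0+0+0+0+0+0 mod 2 = 0
  c[10] = d·G[:,10] = (10100000100)·(00000010000) mod 2 = 0+0+0+0+0+0+0+0+0+0+0 mod 2 = 0
  c[11] = d·G[:,11] = (10100000100)·(00000001000) mod 2 = 0+0+0+0+0+0+0+0+0+0+0 mod 2 = 0
  c[12] = d·G[:,12] = (10100000100)·(00000000100) mod 2 = 0+0+0+0+0+0+0+0+1+0+0 mod 2 = 1
  c[13] = d·G[:,13] = (10100000100)·(00000000010) mod 2 = 0+0+0+0+0+0+0+0+0+0+0 mod 2 = 0
  c[14] = d·G[:,14] = (10100000100)·(00000000001) mod 2 = 0+0+0+0+0+0+0+0+0+0+0 mod 2 = 0
Codeword = 001001010000100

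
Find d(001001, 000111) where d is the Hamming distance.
XOR = 001110, count of 1s = 3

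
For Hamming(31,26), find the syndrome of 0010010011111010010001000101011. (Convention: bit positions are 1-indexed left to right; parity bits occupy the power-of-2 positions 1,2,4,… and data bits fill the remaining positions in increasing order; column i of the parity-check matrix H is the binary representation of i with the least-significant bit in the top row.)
Syndrome s = H · r^T (mod 2), r = 0010010011111010010001000101011:
  s[0] = (1010101010101010101010101010101)·(0010010011111010010001000101011) mod 2 = 0+0+1+0+0+0+0+0+1+0+1+0+1+0+1+0+0+0+0+0+0+0+0+0+0+0+0+0+0+0+1 mod 2 = 0
  s[1] = (0110011001100110011001100110011)·(0010010011111010010001000101011) mod 2 = 0+0+1+0+0+1+0+0+0+1+1+0+0+0+1+0+0+1+0+0+0+1+0+0+0+1+0+0+0+1+1 mod 2 = 0
  s[2] = (0001111000011110000111100001111)·(0010010011111010010001000101011) mod 2 = 0+0+0+0+0+1+0+0+0+0+0+1+1+0+1+0+0+0+0+0+0+1+0+0+0+0+0+1+0+1+1 mod 2 = 0
  s[3] = (0000000111111110000000011111111)·(0010010011111010010001000101011) mod 2 = 0+0+0+0+0+0+0+0+1+1+1+1+1+0+1+0+0+0+0+0+0+0+0+0+0+1+0+1+0+1+1 mod 2 = 0
  s[4] = (0000000000000001111111111111111)·(0010010011111010010001000101011) mod 2 = 0+0+0+0+0+0+0+0+0+0+0+0+0+0+0+0+0+1+0+0+0+1+0+0+0+1+0+1+0+1+1 mod 2 = 0
Syndrome = 00000
s = 0: no error detected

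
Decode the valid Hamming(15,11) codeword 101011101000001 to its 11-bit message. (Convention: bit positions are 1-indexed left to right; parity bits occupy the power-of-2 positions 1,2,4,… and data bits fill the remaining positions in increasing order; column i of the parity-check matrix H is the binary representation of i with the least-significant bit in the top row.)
Parity bits occupy power-of-2 positions; data bits are at positions {3,5,6,7,9,10,11,12,13,14,15} (1-indexed).
Extract: c[3]=1 c[5]=1 c[6]=1 c[7]=1 c[9]=1 c[10]=0 c[11]=0 c[12]=0 c[13]=0 c[14]=0 c[15]=1
Data = 11111000001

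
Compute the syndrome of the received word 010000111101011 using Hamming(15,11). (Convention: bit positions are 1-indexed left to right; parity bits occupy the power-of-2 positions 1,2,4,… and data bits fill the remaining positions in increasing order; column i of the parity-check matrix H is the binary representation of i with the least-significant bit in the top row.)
Syndrome s = H · r^T (mod 2), r = 010000111101011:
  s[0] = (101010101010101)·(010000111101011) mod 2 = 0+0+0+0+0+0+1+0+1+0+0+0+0+0+1 mod 2 = 1
  s[1] = (011001100110011)·(010000111101011) mod 2 = 0+1+0+0+0+0+1+0+0+1+0+0+0+1+1 mod 2 = 1
  s[2] = (000111100001111)·(010000111101011) mod 2 = 0+0+0+0+0+0+1+0+0+0+0+1+0+1+1 mod 2 = 0
  s[3] = (000000011111111)·(010000111101011) mod 2 = 0+0+0+0+0+0+0+1+1+1+0+1+0+1+1 mod 2 = 0
Syndrome = 1100
Non-zero syndrome: error at position 3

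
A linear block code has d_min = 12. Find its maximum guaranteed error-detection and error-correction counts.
(a) Detection requires d_min ≥ e+1, so e ≤ d_min − 1 = 11.
(b) Correction requires d_min ≥ 2t+1, so t ≤ ⌊(d_min − 1)/2⌋ = ⌊11/2⌋ = 5.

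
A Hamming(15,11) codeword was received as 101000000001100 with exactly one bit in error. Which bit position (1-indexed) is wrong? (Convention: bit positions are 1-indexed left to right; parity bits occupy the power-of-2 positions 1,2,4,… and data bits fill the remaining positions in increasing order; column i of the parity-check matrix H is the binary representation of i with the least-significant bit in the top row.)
Syndrome s = H · r^T (mod 2), r = 101000000001100:
  s[0] = (101010101010101)·(101000000001100) mod 2 = 1+0+1+0+0+0+0+0+0+0+0+0+1+0+0 mod 2 = 1
  s[1] = (011001100110011)·(101000000001100) mod 2 = 0+0+1+0+0+0+0+0+0+0+0+0+0+0+0 mod 2 = 1
  s[2] = (000111100001111)·(101000000001100) mod 2 = 0+0+0+0+0+0+0+0+0+0+0+1+1+0+0 mod 2 = 0
  s[3] = (000000011111111)·(101000000001100) mod 2 = 0+0+0+0+0+0+0+0+0+0+0+1+1+0+0 mod 2 = 0
Syndrome = 1100
Column i of H is the binary representation of i, so the syndrome is the binary index of the flipped bit.
Read s = 1100 with s[0] as LSB: 1·2^0 + 1·2^1 + 0·2^2 + 0·2^3 = 3.
Error is at bit position 3.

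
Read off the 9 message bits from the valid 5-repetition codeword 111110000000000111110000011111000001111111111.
Split into 5-bit blocks: 11111 00000 00000 11111 00000 11111 00000 11111 11111
Data = 100101011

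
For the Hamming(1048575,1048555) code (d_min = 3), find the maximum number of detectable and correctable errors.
Detection only: up to d_min − 1 = 2 errors.
Correction: up to ⌊(d_min − 1)/2⌋ = ⌊2/2⌋ = 1 errors.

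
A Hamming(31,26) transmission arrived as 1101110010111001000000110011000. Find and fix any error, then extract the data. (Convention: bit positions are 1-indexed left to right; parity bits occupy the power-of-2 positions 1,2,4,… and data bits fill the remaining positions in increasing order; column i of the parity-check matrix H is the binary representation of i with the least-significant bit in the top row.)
Syndrome s = H · r^T (mod 2), r = 1101110010111001000000110011000:
  s[0] = (1010101010101010101010101010101)·(1101110010111001000000110011000) mod 2 = 1+0+0+0+1+0+0+0+1+0+1+0+1+0+0+0+0+0+0+0+0+0+1+0+0+0+1+0+0+0+0 mod 2 = 1
  s[1] = (0110011001100110011001100110011)·(1101110010111001000000110011000) mod 2 = 0+1+0+0+0+1+0+0+0+0+1+0+0+0+0+0+0+0+0+0+0+0+1+0+0+0+1+0+0+0+0 mod 2 = 1
  s[2] = (0001111000011110000111100001111)·(1101110010111001000000110011000) mod 2 = 0+0+0+1+1+1+0+0+0+0+0+1+1+0+0+0+0+0+0+0+0+0+1+0+0+0+0+1+0+0+0 mod 2 = 1
  s[3] = (0000000111111110000000011111111)·(1101110010111001000000110011000) mod 2 = 0+0+0+0+0+0+0+0+1+0+1+1+1+0+0+0+0+0+0+0+0+0+0+1+0+0+1+1+0+0+0 mod 2 = 1
  s[4] = (0000000000000001111111111111111)·(1101110010111001000000110011000) mod 2 = 0+0+0+0+0+0+0+0+0+0+0+0+0+0+0+1+0+0+0+0+0+0+1+1+0+0+1+1+0+0+0 mod 2 = 1
Syndrome = 11111
Column 31 of H equals this syndrome → error at bit 31 (1-indexed).
Flip bit 31: 1101110010111001000000110011000 → 1101110010111001000000110011001
Extract data bits at positions {3,5,6,7,9,10,11,12,13,14,15,17,18,19,20,21,22,23,24,25,26,27,28,29,30,31}: 01101011100000000110011001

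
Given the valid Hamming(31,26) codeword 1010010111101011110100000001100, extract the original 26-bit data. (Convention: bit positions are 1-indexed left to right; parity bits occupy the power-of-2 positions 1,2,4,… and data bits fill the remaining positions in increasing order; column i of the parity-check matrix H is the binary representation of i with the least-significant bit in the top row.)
Parity bits occupy power-of-2 positions; data bits are at positions {3,5,6,7,9,10,11,12,13,14,15,17,18,19,20,21,22,23,24,25,26,27,28,29,30,31} (1-indexed).
Extract: c[3]=1 c[5]=0 c[6]=1 c[7]=0 c[9]=1 c[10]=1 c[11]=1 c[12]=0 c[13]=1 c[14]=0 c[15]=1 c[17]=1 c[18]=1 c[19]=0 c[20]=1 c[21]=0 c[22]=0 c[23]=0 c[24]=0 c[25]=0 c[26]=0 c[27]=0 c[28]=1 c[29]=1 c[30]=0 c[31]=0
Data = 10101110101110100000001100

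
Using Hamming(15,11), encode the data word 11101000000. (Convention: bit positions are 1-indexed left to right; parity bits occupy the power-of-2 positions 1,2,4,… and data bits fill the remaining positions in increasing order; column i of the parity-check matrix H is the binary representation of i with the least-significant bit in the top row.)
Codeword c = d · G (mod 2), d = 11101000000:
  c[0] = d·G[:,0] = (11101000000)·(11011010101) mod 2 = 1+1+0+0+1+0+0+0+0+0+0 mod 2 = 1
  c[1] = d·G[:,1] = (11101000000)·(10110110011) mod 2 = 1+0+1+0+0+0+0+0+0+0+0 mod 2 = 0
  c[2] = d·G[:,2] = (11101000000)·(10000000000) mod 2 = 1+0+0+0+0+0+0+0+0+0+0 mod 2 = 1
  c[3] = d·G[:,3] = (11101000000)·(01110001111) mod 2 = 0+1+1+0+0+0+0+0+0+0+0 mod 2 = 0
  c[4] = d·G[:,4] = (11101000000)·(01000000000) mod 2 = 0+1+0+0+0+0+0+0+0+0+0 mod 2 = 1
  c[5] = d·G[:,5] = (11101000000)·(00100000000) mod 2 = 0+0+1+0+0+0+0+0+0+0+0 mod 2 = 1
  c[6] = d·G[:,6] = (11101000000)·(00010000000) mod 2 = 0+0+0+0+0+0+0+0+0+0+0 mod 2 = 0
  c[7] = d·G[:,7] = (11101000000)·(00001111111) mod 2 = 0+0+0+0+1+0+0+0+0+0+0 mod 2 = 1
  c[8] = d·G[:,8] = (11101000000)·(00001000000) mod 2 = 0+0+0+0+1+0+0+0+0+0+0 mod 2 = 1
  c[9] = d·G[:,9] = (11101000000)·(00000100000) mod 2 = 0+0+0+0+0+0+0+0+0+0+0 mod 2 = 0
  c[10] = d·G[:,10] = (11101000000)·(00000010000) mod 2 = 0+0+0+0+0+0+0+0+0+0+0 mod 2 = 0
  c[11] = d·G[:,11] = (11101000000)·(00000001000) mod 2 = 0+0+0+0+0+0+0+0+0+0+0 mod 2 = 0
  c[12] = d·G[:,12] = (11101000000)·(00000000100) mod 2 = 0+0+0+0+0+0+0+0+0+0+0 mod 2 = 0
  c[13] = d·G[:,13] = (11101000000)·(00000000010) mod 2 = 0+0+0+0+0+0+0+0+0+0+0 mod 2 = 0
  c[14] = d·G[:,14] = (11101000000)·(00000000001) mod 2 = 0+0+0+0+0+0+0+0+0+0+0 mod 2 = 0
Codeword = 101011011000000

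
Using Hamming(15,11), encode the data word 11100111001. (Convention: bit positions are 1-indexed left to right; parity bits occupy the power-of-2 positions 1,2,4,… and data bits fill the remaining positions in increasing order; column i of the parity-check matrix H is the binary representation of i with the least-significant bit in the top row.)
Codeword c = d · G (mod 2), d = 11100111001:
  c[0] = d·G[:,0] = (11100111001)·(11011010101) mod 2 = 1+1+0+0+0+0+1+0+0+0+1 mod 2 = 0
  c[1] = d·G[:,1] = (11100111001)·(10110110011) mod 2 = 1+0+1+0+0+1+1+0+0+0+1 mod 2 = 1
  c[2] = d·G[:,2] = (11100111001)·(10000000000) mod 2 = 1+0+0+0+0+0+0+0+0+0+0 mod 2 = 1
  c[3] = d·G[:,3] = (11100111001)·(01110001111) mod 2 = 0+1+1+0+0+0+0+1+0+0+1 mod 2 = 0
  c[4] = d·G[:,4] = (11100111001)·(01000000000) mod 2 = 0+1+0+0+0+0+0+0+0+0+0 mod 2 = 1
  c[5] = d·G[:,5] = (11100111001)·(00100000000) mod 2 = 0+0+1+0+0+0+0+0+0+0+0 mod 2 = 1
  c[6] = d·G[:,6] = (11100111001)·(00010000000) mod 2 = 0+0+0+0+0+0+0+0+0+0+0 mod 2 = 0
  c[7] = d·G[:,7] = (11100111001)·(00001111111) mod 2 = 0+0+0+0+0+1+1+1+0+0+1 mod 2 = 0
  c[8] = d·G[:,8] = (11100111001)·(00001000000) mod 2 = 0+0+0+0+0+0+0+0+0+0+0 mod 2 = 0
  c[9] = d·G[:,9] = (11100111001)·(00000100000) mod 2 = 0+0+0+0+0+1+0+0+0+0+0 mod 2 = 1
  c[10] = d·G[:,10] = (11100111001)·(00000010000) mod 2 = 0+0+0+0+0+0+1+0+0+0+0 mod 2 = 1
  c[11] = d·G[:,11] = (11100111001)·(00000001000) mod 2 = 0+0+0+0+0+0+0+1+0+0+0 mod 2 = 1
  c[12] = d·G[:,12] = (11100111001)·(00000000100) mod 2 = 0+0+0+0+0+0+0+0+0+0+0 mod 2 = 0
  c[13] = d·G[:,13] = (11100111001)·(00000000010) mod 2 = 0+0+0+0+0+0+0+0+0+0+0 mod 2 = 0
  c[14] = d·G[:,14] = (11100111001)·(00000000001) mod 2 = 0+0+0+0+0+0+0+0+0+0+1 mod 2 = 1
Codeword = 011011000111001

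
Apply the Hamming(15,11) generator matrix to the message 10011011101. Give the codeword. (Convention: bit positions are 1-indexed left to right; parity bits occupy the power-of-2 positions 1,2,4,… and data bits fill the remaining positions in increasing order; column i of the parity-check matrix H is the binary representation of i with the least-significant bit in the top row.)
Codeword c = d · G (mod 2), d = 10011011101:
  c[0] = d·G[:,0] = (10011011101)·(11011010101) mod 2 = 1+0+0+1+1+0+1+0+1+0+1 mod 2 = 0
  c[1] = d·G[:,1] = (10011011101)·(10110110011) mod 2 = 1+0+0+1+0+0+1+0+0+0+1 mod 2 = 0
  c[2] = d·G[:,2] = (10011011101)·(10000000000) mod 2 = 1+0+0+0+0+0+0+0+0+0+0 mod 2 = 1
  c[3] = d·G[:,3] = (10011011101)·(01110001111) mod 2 = 0+0+0+1+0+0+0+1+1+0+1 mod 2 = 0
  c[4] = d·G[:,4] = (10011011101)·(01000000000) mod 2 = 0+0+0+0+0+0+0+0+0+0+0 mod 2 = 0
  c[5] = d·G[:,5] = (10011011101)·(00100000000) mod 2 = 0+0+0+0+0+0+0+0+0+0+0 mod 2 = 0
  c[6] = d·G[:,6] = (10011011101)·(00010000000) mod 2 = 0+0+0+1+0+0+0+0+0+0+0 mod 2 = 1
  c[7] = d·G[:,7] = (10011011101)·(00001111111) mod 2 = 0+0+0+0+1+0+1+1+1+0+1 mod 2 = 1
  c[8] = d·G[:,8] = (10011011101)·(00001000000) mod 2 = 0+0+0+0+1+0+0+0+0+0+0 mod 2 = 1
  c[9] = d·G[:,9] = (10011011101)·(00000100000) mod 2 = 0+0+0+0+0+0+0+0+0+0+0 mod 2 = 0
  c[10] = d·G[:,10] = (10011011101)·(00000010000) mod 2 = 0+0+0+0+0+0+1+0+0+0+0 mod 2 = 1
  c[11] = d·G[:,11] = (10011011101)·(00000001000) mod 2 = 0+0+0+0+0+0+0+1+0+0+0 mod 2 = 1
  c[12] = d·G[:,12] = (10011011101)·(00000000100) mod 2 = 0+0+0+0+0+0+0+0+1+0+0 mod 2 = 1
  c[13] = d·G[:,13] = (10011011101)·(00000000010) mod 2 = 0+0+0+0+0+0+0+0+0+0+0 mod 2 = 0
  c[14] = d·G[:,14] = (10011011101)·(00000000001) mod 2 = 0+0+0+0+0+0+0+0+0+0+1 mod 2 = 1
Codeword = 001000111011101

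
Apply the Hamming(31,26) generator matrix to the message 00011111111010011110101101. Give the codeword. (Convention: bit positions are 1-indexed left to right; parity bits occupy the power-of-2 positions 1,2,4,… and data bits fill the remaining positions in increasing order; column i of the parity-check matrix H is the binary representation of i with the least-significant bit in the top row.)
Codeword c = d · G (mod 2), d = 00011111111010011110101101:
  c[0] = d·G[:,0] = (00011111111010011110101101)·(11011010101101010101010101) mod 2 = 0+0+0+1+1+0+1+0+1+0+1+0+0+0+0+1+0+1+0+0+0+0+0+1+0+1 mod 2 = 1
  c[1] = d·G[:,1] = (00011111111010011110101101)·(10110110011011001100110011) mod 2 = 0+0+0+1+0+1+1+0+0+1+1+0+1+0+0+0+1+1+0+0+1+0+0+0+0+1 mod 2 = 0
  c[2] = d·G[:,2] = (00011111111010011110101101)·(10000000000000000000000000) mod 2 = 0+0+0+0+0+0+0+0+0+0+0+0+0+0+0+0+0+0+0+0+0+0+0+0+0+0 mod 2 = 0
  c[3] = d·G[:,3] = (00011111111010011110101101)·(01110001111000111100001111) mod 2 = 0+0+0+1+0+0+0+1+1+1+1+0+0+0+0+1+1+1+0+0+0+0+1+1+0+1 mod 2 = 1
  c[4] = d·G[:,4] = (00011111111010011110101101)·(01000000000000000000000000) mod 2 = 0+0+0+0+0+0+0+0+0+0+0+0+0+0+0+0+0+0+0+0+0+0+0+0+0+0 mod 2 = 0
  c[5] = d·G[:,5] = (00011111111010011110101101)·(00100000000000000000000000) mod 2 = 0+0+0+0+0+0+0+0+0+0+0+0+0+0+0+0+0+0+0+0+0+0+0+0+0+0 mod 2 = 0
  c[6] = d·G[:,6] = (00011111111010011110101101)·(00010000000000000000000000) mod 2 = 0+0+0+1+0+0+0+0+0+0+0+0+0+0+0+0+0+0+0+0+0+0+0+0+0+0 mod 2 = 1
  c[7] = d·G[:,7] = (00011111111010011110101101)·(00001111111000000011111111) mod 2 = 0+0+0+0+1+1+1+1+1+1+1+0+0+0+0+0+0+0+1+0+1+0+1+1+0+1 mod 2 = 0
  c[8] = d·G[:,8] = (00011111111010011110101101)·(00001000000000000000000000) mod 2 = 0+0+0+0+1+0+0+0+0+0+0+0+0+0+0+0+0+0+0+0+0+0+0+0+0+0 mod 2 = 1
  c[9] = d·G[:,9] = (00011111111010011110101101)·(00000100000000000000000000) mod 2 = 0+0+0+0+0+1+0+0+0+0+0+0+0+0+0+0+0+0+0+0+0+0+0+0+0+0 mod 2 = 1
  c[10] = d·G[:,10] = (00011111111010011110101101)·(00000010000000000000000000) mod 2 = 0+0+0+0+0+0+1+0+0+0+0+0+0+0+0+0+0+0+0+0+0+0+0+0+0+0 mod 2 = 1
  c[11] = d·G[:,11] = (00011111111010011110101101)·(00000001000000000000000000) mod 2 = 0+0+0+0+0+0+0+1+0+0+0+0+0+0+0+0+0+0+0+0+0+0+0+0+0+0 mod 2 = 1
  c[12] = d·G[:,12] = (00011111111010011110101101)·(00000000100000000000000000) mod 2 = 0+0+0+0+0+0+0+0+1+0+0+0+0+0+0+0+0+0+0+0+0+0+0+0+0+0 mod 2 = 1
  c[13] = d·G[:,13] = (00011111111010011110101101)·(00000000010000000000000000) mod 2 = 0+0+0+0+0+0+0+0+0+1+0+0+0+0+0+0+0+0+0+0+0+0+0+0+0+0 mod 2 = 1
  c[14] = d·G[:,14] = (00011111111010011110101101)·(00000000001000000000000000) mod 2 = 0+0+0+0+0+0+0+0+0+0+1+0+0+0+0+0+0+0+0+0+0+0+0+0+0+0 mod 2 = 1
  c[15] = d·G[:,15] = (00011111111010011110101101)·(00000000000111111111111111) mod 2 = 0+0+0+0+0+0+0+0+0+0+0+0+1+0+0+1+1+1+1+0+1+0+1+1+0+1 mod 2 = 1
  c[16] = d·G[:,16] = (00011111111010011110101101)·(00000000000100000000000000) mod 2 = 0+0+0+0+0+0+0+0+0+0+0+0+0+0+0+0+0+0+0+0+0+0+0+0+0+0 mod 2 = 0
  c[17] = d·G[:,17] = (00011111111010011110101101)·(00000000000010000000000000) mod 2 = 0+0+0+0+0+0+0+0+0+0+0+0+1+0+0+0+0+0+0+0+0+0+0+0+0+0 mod 2 = 1
  c[18] = d·G[:,18] = (00011111111010011110101101)·(00000000000001000000000000) mod 2 = 0+0+0+0+0+0+0+0+0+0+0+0+0+0+0+0+0+0+0+0+0+0+0+0+0+0 mod 2 = 0
  c[19] = d·G[:,19] = (00011111111010011110101101)·(00000000000000100000000000) mod 2 = 0+0+0+0+0+0+0+0+0+0+0+0+0+0+0+0+0+0+0+0+0+0+0+0+0+0 mod 2 = 0
  c[20] = d·G[:,20] = (00011111111010011110101101)·(00000000000000010000000000) mod 2 = 0+0+0+0+0+0+0+0+0+0+0+0+0+0+0+1+0+0+0+0+0+0+0+0+0+0 mod 2 = 1
  c[21] = d·G[:,21] = (00011111111010011110101101)·(00000000000000001000000000) mod 2 = 0+0+0+0+0+0+0+0+0+0+0+0+0+0+0+0+1+0+0+0+0+0+0+0+0+0 mod 2 = 1
  c[22] = d·G[:,22] = (00011111111010011110101101)·(00000000000000000100000000) mod 2 = 0+0+0+0+0+0+0+0+0+0+0+0+0+0+0+0+0+1+0+0+0+0+0+0+0+0 mod 2 = 1
  c[23] = d·G[:,23] = (00011111111010011110101101)·(00000000000000000010000000) mod 2 = 0+0+0+0+0+0+0+0+0+0+0+0+0+0+0+0+0+0+1+0+0+0+0+0+0+0 mod 2 = 1
  c[24] = d·G[:,24] = (00011111111010011110101101)·(00000000000000000001000000) mod 2 = 0+0+0+0+0+0+0+0+0+0+0+0+0+0+0+0+0+0+0+0+0+0+0+0+0+0 mod 2 = 0
  c[25] = d·G[:,25] = (00011111111010011110101101)·(00000000000000000000100000) mod 2 = 0+0+0+0+0+0+0+0+0+0+0+0+0+0+0+0+0+0+0+0+1+0+0+0+0+0 mod 2 = 1
  c[26] = d·G[:,26] = (00011111111010011110101101)·(00000000000000000000010000) mod 2 = 0+0+0+0+0+0+0+0+0+0+0+0+0+0+0+0+0+0+0+0+0+0+0+0+0+0 mod 2 = 0
  c[27] = d·G[:,27] = (00011111111010011110101101)·(00000000000000000000001000) mod 2 = 0+0+0+0+0+0+0+0+0+0+0+0+0+0+0+0+0+0+0+0+0+0+1+0+0+0 mod 2 = 1
  c[28] = d·G[:,28] = (00011111111010011110101101)·(00000000000000000000000100) mod 2 = 0+0+0+0+0+0+0+0+0+0+0+0+0+0+0+0+0+0+0+0+0+0+0+1+0+0 mod 2 = 1
  c[29] = d·G[:,29] = (00011111111010011110101101)·(00000000000000000000000010) mod 2 = 0+0+0+0+0+0+0+0+0+0+0+0+0+0+0+0+0+0+0+0+0+0+0+0+0+0 mod 2 = 0
  c[30] = d·G[:,30] = (00011111111010011110101101)·(00000000000000000000000001) mod 2 = 0+0+0+0+0+0+0+0+0+0+0+0+0+0+0+0+0+0+0+0+0+0+0+0+0+1 mod 2 = 1
Codeword = 1001001011111111010011110101101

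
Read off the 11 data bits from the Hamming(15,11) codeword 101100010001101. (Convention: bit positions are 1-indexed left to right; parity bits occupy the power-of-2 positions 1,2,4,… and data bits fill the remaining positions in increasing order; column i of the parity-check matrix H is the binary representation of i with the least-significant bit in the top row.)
Parity bits occupy power-of-2 positions; data bits are at positions {3,5,6,7,9,10,11,12,13,14,15} (1-indexed).
Extract: c[3]=1 c[5]=0 c[6]=0 c[7]=0 c[9]=0 c[10]=0 c[11]=0 c[12]=1 c[13]=1 c[14]=0 c[15]=1
Data = 10000001101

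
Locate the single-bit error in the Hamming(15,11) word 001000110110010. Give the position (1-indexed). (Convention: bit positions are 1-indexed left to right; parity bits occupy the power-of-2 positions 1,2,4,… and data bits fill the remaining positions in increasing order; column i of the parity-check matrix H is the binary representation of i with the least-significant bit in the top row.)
Syndrome s = H · r^T (mod 2), r = 001000110110010:
  s[0] = (101010101010101)·(001000110110010) mod 2 = 0+0+1+0+0+0+1+0+0+0+1+0+0+0+0 mod 2 = 1
  s[1] = (011001100110011)·(001000110110010) mod 2 = 0+0+1+0+0+0+1+0+0+1+1+0+0+1+0 mod 2 = 1
  s[2] = (000111100001111)·(001000110110010) mod 2 = 0+0+0+0+0+0+1+0+0+0+0+0+0+1+0 mod 2 = 0
  s[3] = (000000011111111)·(001000110110010) mod 2 = 0+0+0+0+0+0+0+1+0+1+1+0+0+1+0 mod 2 = 0
Syndrome = 1100
Column i of H is the binary representation of i, so the syndrome is the binary index of the flipped bit.
Read s = 1100 with s[0] as LSB: 1·2^0 + 1·2^1 + 0·2^2 + 0·2^3 = 3.
Error is at bit position 3.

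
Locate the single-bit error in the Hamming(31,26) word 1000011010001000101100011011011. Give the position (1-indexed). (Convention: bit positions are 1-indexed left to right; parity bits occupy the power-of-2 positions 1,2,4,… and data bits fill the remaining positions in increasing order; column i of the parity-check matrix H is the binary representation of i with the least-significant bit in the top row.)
Syndrome s = H · r^T (mod 2), r = 1000011010001000101100011011011:
  s[0] = (1010101010101010101010101010101)·(1000011010001000101100011011011) mod 2 = 1+0+0+0+0+0+1+0+1+0+0+0+1+0+0+0+1+0+1+0+0+0+0+0+1+0+1+0+0+0+1 mod 2 = 1
  s[1] = (0110011001100110011001100110011)·(1000011010001000101100011011011) mod 2 = 0+0+0+0+0+1+1+0+0+0+0+0+0+0+0+0+0+0+1+0+0+0+0+0+0+0+1+0+0+1+1 mod 2 = 0
  s[2] = (0001111000011110000111100001111)·(1000011010001000101100011011011) mod 2 = 0+0+0+0+0+1+1+0+0+0+0+0+1+0+0+0+0+0+0+1+0+0+0+0+0+0+0+1+0+1+1 mod 2 = 1
  s[3] = (0000000111111110000000011111111)·(1000011010001000101100011011011) mod 2 = 0+0+0+0+0+0+0+0+1+0+0+0+1+0+0+0+0+0+0+0+0+0+0+1+1+0+1+1+0+1+1 mod 2 = 0
  s[4] = (0000000000000001111111111111111)·(1000011010001000101100011011011) mod 2 = 0+0+0+0+0+0+0+0+0+0+0+0+0+0+0+0+1+0+1+1+0+0+0+1+1+0+1+1+0+1+1 mod 2 = 1
Syndrome = 10101
Column i of H is the binary representation of i, so the syndrome is the binary index of the flipped bit.
Read s = 10101 with s[0] as LSB: 1·2^0 + 0·2^1 + 1·2^2 + 0·2^3 + 1·2^4 = 21.
Error is at bit position 21.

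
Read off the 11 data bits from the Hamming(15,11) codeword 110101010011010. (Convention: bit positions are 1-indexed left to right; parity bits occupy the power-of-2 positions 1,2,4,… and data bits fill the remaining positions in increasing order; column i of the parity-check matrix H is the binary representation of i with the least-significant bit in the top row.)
Parity bits occupy power-of-2 positions; data bits are at positions {3,5,6,7,9,10,11,12,13,14,15} (1-indexed).
Extract: c[3]=0 c[5]=0 c[6]=1 c[7]=0 c[9]=0 c[10]=0 c[11]=1 c[12]=1 c[13]=0 c[14]=1 c[15]=0
Data = 00100011010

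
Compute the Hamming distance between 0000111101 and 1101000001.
XOR = 1101111100, count of 1s = 7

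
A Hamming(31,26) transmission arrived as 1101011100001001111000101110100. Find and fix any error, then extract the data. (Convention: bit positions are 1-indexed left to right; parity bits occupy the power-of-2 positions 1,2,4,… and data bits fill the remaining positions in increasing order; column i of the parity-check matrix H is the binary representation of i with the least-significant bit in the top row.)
Syndrome s = H · r^T (mod 2), r = 1101011100001001111000101110100:
  s[0] = (1010101010101010101010101010101)·(1101011100001001111000101110100) mod 2 = 1+0+0+0+0+0+1+0+0+0+0+0+1+0+0+0+1+0+1+0+0+0+1+0+1+0+1+0+1+0+0 mod 2 = 1
  s[1] = (0110011001100110011001100110011)·(1101011100001001111000101110100) mod 2 = 0+1+0+0+0+1+1+0+0+0+0+0+0+0+0+0+0+1+1+0+0+0+1+0+0+1+1+0+0+0+0 mod 2 = 0
  s[2] = (0001111000011110000111100001111)·(1101011100001001111000101110100) mod 2 = 0+0+0+1+0+1+1+0+0+0+0+0+1+0+0+0+0+0+0+0+0+0+1+0+0+0+0+0+1+0+0 mod 2 = 0
  s[3] = (0000000111111110000000011111111)·(1101011100001001111000101110100) mod 2 = 0+0+0+0+0+0+0+1+0+0+0+0+1+0+0+0+0+0+0+0+0+0+0+0+1+1+1+0+1+0+0 mod 2 = 0
  s[4] = (0000000000000001111111111111111)·(1101011100001001111000101110100) mod 2 = 0+0+0+0+0+0+0+0+0+0+0+0+0+0+0+1+1+1+1+0+0+0+1+0+1+1+1+0+1+0+0 mod 2 = 1
Syndrome = 10001
Column 17 of H equals this syndrome → error at bit 17 (1-indexed).
Flip bit 17: 1101011100001001111000101110100 → 1101011100001001011000101110100
Extract data bits at positions {3,5,6,7,9,10,11,12,13,14,15,17,18,19,20,21,22,23,24,25,26,27,28,29,30,31}: 00110000100011000101110100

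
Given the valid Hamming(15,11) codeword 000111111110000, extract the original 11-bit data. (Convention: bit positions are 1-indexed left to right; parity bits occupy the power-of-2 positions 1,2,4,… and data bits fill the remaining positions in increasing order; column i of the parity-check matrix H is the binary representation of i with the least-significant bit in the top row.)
Parity bits occupy power-of-2 positions; data bits are at positions {3,5,6,7,9,10,11,12,13,14,15} (1-indexed).
Extract: c[3]=0 c[5]=1 c[6]=1 c[7]=1 c[9]=1 c[10]=1 c[11]=1 c[12]=0 c[13]=0 c[14]=0 c[15]=0
Data = 01111110000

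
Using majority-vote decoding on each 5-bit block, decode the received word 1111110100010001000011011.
Split into 5-bit blocks and majority-vote each:
  block 1 = 11111: 5 ones, 0 zeros → 1
  block 2 = 10100: 2 ones, 3 zeros → 0
  block 3 = 01000: 1 ones, 4 zeros → 0
  block 4 = 10000: 1 ones, 4 zeros → 0
  block 5 = 11011: 4 ones, 1 zeros → 1
Decoded = 10001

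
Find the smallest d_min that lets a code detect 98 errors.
Detecting e errors requires d_min ≥ e + 1 = 98 + 1 = 99.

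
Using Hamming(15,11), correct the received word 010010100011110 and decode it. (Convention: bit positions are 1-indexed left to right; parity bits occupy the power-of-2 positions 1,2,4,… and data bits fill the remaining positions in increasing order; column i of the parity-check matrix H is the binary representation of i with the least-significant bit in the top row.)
Syndrome s = H · r^T (mod 2), r = 010010100011110:
  s[0] = (101010101010101)·(010010100011110) mod 2 = 0+0+0+0+1+0+1+0+0+0+1+0+1+0+0 mod 2 = 0
  s[1] = (011001100110011)·(010010100011110) mod 2 = 0+1+0+0+0+0+1+0+0+0+1+0+0+1+0 mod 2 = 0
  s[2] = (000111100001111)·(010010100011110) mod 2 = 0+0+0+0+1+0+1+0+0+0+0+1+1+1+0 mod 2 = 1
  s[3] = (000000011111111)·(010010100011110) mod 2 = 0+0+0+0+0+0+0+0+0+0+1+1+1+1+0 mod 2 = 0
Syndrome = 0010
Column 4 of H equals this syndrome → error at bit 4 (1-indexed).
Flip bit 4: 010010100011110 → 010110100011110
Extract data bits at positions {3,5,6,7,9,10,11,12,13,14,15}: 01010011110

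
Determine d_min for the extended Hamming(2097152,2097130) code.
d_min = 4 (adding an overall parity bit to Hamming(2097151,2097130) raises d_min from 3 to 4).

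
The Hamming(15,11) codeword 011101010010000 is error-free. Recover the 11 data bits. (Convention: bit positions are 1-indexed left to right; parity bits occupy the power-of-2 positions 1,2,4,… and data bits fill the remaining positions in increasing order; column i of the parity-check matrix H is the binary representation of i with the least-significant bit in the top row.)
Parity bits occupy power-of-2 positions; data bits are at positions {3,5,6,7,9,10,11,12,13,14,15} (1-indexed).
Extract: c[3]=1 c[5]=0 c[6]=1 c[7]=0 c[9]=0 c[10]=0 c[11]=1 c[12]=0 c[13]=0 c[14]=0 c[15]=0
Data = 10100010000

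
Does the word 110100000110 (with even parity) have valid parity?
Sum of all bits: 1+1+0+1+0+0+0+0+0+1+1+0 = 5; 5 mod 2 = 1. Result is 1 → parity error detected.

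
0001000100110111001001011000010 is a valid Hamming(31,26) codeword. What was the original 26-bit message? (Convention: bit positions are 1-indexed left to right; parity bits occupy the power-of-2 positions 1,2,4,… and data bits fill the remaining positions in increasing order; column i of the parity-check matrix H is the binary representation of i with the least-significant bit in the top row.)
Parity bits occupy power-of-2 positions; data bits are at positions {3,5,6,7,9,10,11,12,13,14,15,17,18,19,20,21,22,23,24,25,26,27,28,29,30,31} (1-indexed).
Extract: c[3]=0 c[5]=0 c[6]=0 c[7]=0 c[9]=0 c[10]=0 c[11]=1 c[12]=1 c[13]=0 c[14]=1 c[15]=1 c[17]=0 c[18]=0 c[19]=1 c[20]=0 c[21]=0 c[22]=1 c[23]=0 c[24]=1 c[25]=1 c[26]=0 c[27]=0 c[28]=0 c[29]=0 c[30]=1 c[31]=0
Data = 00000011011001001011000010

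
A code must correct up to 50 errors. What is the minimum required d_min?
Correcting t errors requires d_min ≥ 2t + 1 = 2·50 + 1 = 101.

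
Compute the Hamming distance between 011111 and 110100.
XOR = 101011, count of 1s = 4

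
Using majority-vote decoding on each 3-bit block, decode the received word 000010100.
Split into 3-bit blocks and majority-vote each:
  block 1 = 000: 0 ones, 3 zeros → 0
  block 2 = 010: 1 ones, 2 zeros → 0
  block 3 = 100: 1 ones, 2 zeros → 0
Decoded = 000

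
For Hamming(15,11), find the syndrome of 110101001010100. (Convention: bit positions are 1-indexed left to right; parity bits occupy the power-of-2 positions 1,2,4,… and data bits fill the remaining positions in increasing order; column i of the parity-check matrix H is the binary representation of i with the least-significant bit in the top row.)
Syndrome s = H · r^T (mod 2), r = 110101001010100:
  s[0] = (101010101010101)·(110101001010100) mod 2 = 1+0+0+0+0+0+0+0+1+0+1+0+1+0+0 mod 2 = 0
  s[1] = (011001100110011)·(110101001010100) mod 2 = 0+1+0+0+0+1+0+0+0+0+1+0+0+0+0 mod 2 = 1
  s[2] = (000111100001111)·(110101001010100) mod 2 = 0+0+0+1+0+1+0+0+0+0+0+0+1+0+0 mod 2 = 1
  s[3] = (000000011111111)·(110101001010100) mod 2 = 0+0+0+0+0+0+0+0+1+0+1+0+1+0+0 mod 2 = 1
Syndrome = 0111
Non-zero syndrome: error at position 14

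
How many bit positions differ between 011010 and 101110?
XOR = 110100, count of 1s = 3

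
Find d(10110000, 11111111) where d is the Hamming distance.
XOR = 01001111, count of 1s = 5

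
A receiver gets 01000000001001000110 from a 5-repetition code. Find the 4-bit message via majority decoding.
Split into 5-bit blocks and majority-vote each:
  block 1 = 01000: 1 ones, 4 zeros → 0
  block 2 = 00000: 0 ones, 5 zeros → 0
  block 3 = 10010: 2 ones, 3 zeros → 0
  block 4 = 00110: 2 ones, 3 zeros → 0
Decoded = 0000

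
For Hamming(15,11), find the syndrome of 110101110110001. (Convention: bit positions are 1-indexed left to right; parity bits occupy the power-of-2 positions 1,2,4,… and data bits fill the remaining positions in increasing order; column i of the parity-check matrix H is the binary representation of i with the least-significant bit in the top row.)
Syndrome s = H · r^T (mod 2), r = 110101110110001:
  s[0] = (101010101010101)·(110101110110001) mod 2 = 1+0+0+0+0+0+1+0+0+0+1+0+0+0+1 mod 2 = 0
  s[1] = (011001100110011)·(110101110110001) mod 2 = 0+1+0+0+0+1+1+0+0+1+1+0+0+0+1 mod 2 = 0
  s[2] = (000111100001111)·(110101110110001) mod 2 = 0+0+0+1+0+1+1+0+0+0+0+0+0+0+1 mod 2 = 0
  s[3] = (000000011111111)·(110101110110001) mod 2 = 0+0+0+0+0+0+0+1+0+1+1+0+0+0+1 mod 2 = 0
Syndrome = 0000
s = 0: no error detected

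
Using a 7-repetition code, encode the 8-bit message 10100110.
Repeat each bit 7× and concatenate:
1→1111111  0→0000000  1→1111111  0→0000000  0→0000000  1→1111111  1→1111111  0→0000000
Codeword = 11111110000000111111100000000000000111111111111110000000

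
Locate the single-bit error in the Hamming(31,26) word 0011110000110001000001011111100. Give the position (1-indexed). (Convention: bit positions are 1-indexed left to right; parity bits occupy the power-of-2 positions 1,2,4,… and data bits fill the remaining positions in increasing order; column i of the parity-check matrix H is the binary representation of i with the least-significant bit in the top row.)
Syndrome s = H · r^T (mod 2), r = 0011110000110001000001011111100:
  s[0] = (1010101010101010101010101010101)·(0011110000110001000001011111100) mod 2 = 0+0+1+0+1+0+0+0+0+0+1+0+0+0+0+0+0+0+0+0+0+0+0+0+1+0+1+0+1+0+0 mod 2 = 0
  s[1] = (0110011001100110011001100110011)·(0011110000110001000001011111100) mod 2 = 0+0+1+0+0+1+0+0+0+0+1+0+0+0+0+0+0+0+0+0+0+1+0+0+0+1+1+0+0+0+0 mod 2 = 0
  s[2] = (0001111000011110000111100001111)·(0011110000110001000001011111100) mod 2 = 0+0+0+1+1+1+0+0+0+0+0+1+0+0+0+0+0+0+0+0+0+1+0+0+0+0+0+1+1+0+0 mod 2 = 1
  s[3] = (0000000111111110000000011111111)·(0011110000110001000001011111100) mod 2 = 0+0+0+0+0+0+0+0+0+0+1+1+0+0+0+0+0+0+0+0+0+0+0+1+1+1+1+1+1+0+0 mod 2 = 0
  s[4] = (0000000000000001111111111111111)·(0011110000110001000001011111100) mod 2 = 0+0+0+0+0+0+0+0+0+0+0+0+0+0+0+1+0+0+0+0+0+1+0+1+1+1+1+1+1+0+0 mod 2 = 0
Syndrome = 00100
Column i of H is the binary representation of i, so the syndrome is the binary index of the flipped bit.
Read s = 00100 with s[0] as LSB: 0·2^0 + 0·2^1 + 1·2^2 + 0·2^3 + 0·2^4 = 4.
Error is at bit position 4.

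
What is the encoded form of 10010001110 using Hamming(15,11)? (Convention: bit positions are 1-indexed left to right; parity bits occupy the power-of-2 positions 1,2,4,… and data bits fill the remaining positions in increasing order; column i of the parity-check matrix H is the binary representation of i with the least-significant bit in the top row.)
Codeword c = d · G (mod 2), d = 10010001110:
  c[0] = d·G[:,0] = (10010001110)·(11011010101) mod 2 = 1+0+0+1+0+0+0+0+1+0+0 mod 2 = 1
  c[1] = d·G[:,1] = (10010001110)·(10110110011) mod 2 = 1+0+0+1+0+0+0+0+0+1+0 mod 2 = 1
  c[2] = d·G[:,2] = (10010001110)·(10000000000) mod 2 = 1+0+0+0+0+0+0+0+0+0+0 mod 2 = 1
  c[3] = d·G[:,3] = (10010001110)·(01110001111) mod 2 = 0+0+0+1+0+0+0+1+1+1+0 mod 2 = 0
  c[4] = d·G[:,4] = (10010001110)·(01000000000) mod 2 = 0+0+0+0+0+0+0+0+0+0+0 mod 2 = 0
  c[5] = d·G[:,5] = (10010001110)·(00100000000) mod 2 = 0+0+0+0+0+0+0+0+0+0+0 mod 2 = 0
  c[6] = d·G[:,6] = (10010001110)·(00010000000) mod 2 = 0+0+0+1+0+0+0+0+0+0+0 mod 2 = 1
  c[7] = d·G[:,7] = (10010001110)·(00001111111) mod 2 = 0+0+0+0+0+0+0+1+1+1+0 mod 2 = 1
  c[8] = d·G[:,8] = (10010001110)·(00001000000) mod 2 = 0+0+0+0+0+0+0+0+0+0+0 mod 2 = 0
  c[9] = d·G[:,9] = (10010001110)·(00000100000) mod 2 = 0+0+0+0+0+0+0+0+0+0+0 mod 2 = 0
  c[10] = d·G[:,10] = (10010001110)·(00000010000) mod 2 = 0+0+0+0+0+0+0+0+0+0+0 mod 2 = 0
  c[11] = d·G[:,11] = (10010001110)·(00000001000) mod 2 = 0+0+0+0+0+0+0+1+0+0+0 mod 2 = 1
  c[12] = d·G[:,12] = (10010001110)·(00000000100) mod 2 = 0+0+0+0+0+0+0+0+1+0+0 mod 2 = 1
  c[13] = d·G[:,13] = (10010001110)·(00000000010) mod 2 = 0+0+0+0+0+0+0+0+0+1+0 mod 2 = 1
  c[14] = d·G[:,14] = (10010001110)·(00000000001) mod 2 = 0+0+0+0+0+0+0+0+0+0+0 mod 2 = 0
Codeword = 111000110001110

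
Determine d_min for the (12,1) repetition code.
d_min = 12 (the only two codewords are 0…0 and 1…1, differing in all 12 positions).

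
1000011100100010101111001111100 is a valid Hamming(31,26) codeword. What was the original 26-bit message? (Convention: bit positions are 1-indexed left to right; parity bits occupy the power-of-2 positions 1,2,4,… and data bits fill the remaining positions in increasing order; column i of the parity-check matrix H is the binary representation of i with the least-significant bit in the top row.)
Parity bits occupy power-of-2 positions; data bits are at positions {3,5,6,7,9,10,11,12,13,14,15,17,18,19,20,21,22,23,24,25,26,27,28,29,30,31} (1-indexed).
Extract: c[3]=0 c[5]=0 c[6]=1 c[7]=1 c[9]=0 c[10]=0 c[11]=1 c[12]=0 c[13]=0 c[14]=0 c[15]=1 c[17]=1 c[18]=0 c[19]=1 c[20]=1 c[21]=1 c[22]=1 c[23]=0 c[24]=0 c[25]=1 c[26]=1 c[27]=1 c[28]=1 c[29]=1 c[30]=0 c[31]=0
Data = 00110010001101111001111100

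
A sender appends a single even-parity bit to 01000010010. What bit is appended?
Sum of data bits: 0+1+0+0+0+0+1+0+0+1+0 = 3.
3 mod 2 = 1, so parity bit = 1.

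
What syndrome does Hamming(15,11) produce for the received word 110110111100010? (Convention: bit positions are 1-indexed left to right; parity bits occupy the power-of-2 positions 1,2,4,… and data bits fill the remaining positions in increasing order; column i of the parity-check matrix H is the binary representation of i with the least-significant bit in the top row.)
Syndrome s = H · r^T (mod 2), r = 110110111100010:
  s[0] = (101010101010101)·(110110111100010) mod 2 = 1+0+0+0+1+0+1+0+1+0+0+0+0+0+0 mod 2 = 0
  s[1] = (011001100110011)·(110110111100010) mod 2 = 0+1+0+0+0+0+1+0+0+1+0+0+0+1+0 mod 2 = 0
  s[2] = (000111100001111)·(110110111100010) mod 2 = 0+0+0+1+1+0+1+0+0+0+0+0+0+1+0 mod 2 = 0
  s[3] = (000000011111111)·(110110111100010) mod 2 = 0+0+0+0+0+0+0+1+1+1+0+0+0+1+0 mod 2 = 0
Syndrome = 0000
s = 0: no error detected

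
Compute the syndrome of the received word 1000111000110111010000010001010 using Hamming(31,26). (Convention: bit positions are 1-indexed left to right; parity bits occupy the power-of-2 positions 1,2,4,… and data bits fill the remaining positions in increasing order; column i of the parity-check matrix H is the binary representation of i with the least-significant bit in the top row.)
Syndrome s = H · r^T (mod 2), r = 1000111000110111010000010001010:
  s[0] = (1010101010101010101010101010101)·(1000111000110111010000010001010) mod 2 = 1+0+0+0+1+0+1+0+0+0+1+0+0+0+1+0+0+0+0+0+0+0+0+0+0+0+0+0+0+0+0 mod 2 = 1
  s[1] = (0110011001100110011001100110011)·(1000111000110111010000010001010) mod 2 = 0+0+0+0+0+1+1+0+0+0+1+0+0+1+1+0+0+1+0+0+0+0+0+0+0+0+0+0+0+1+0 mod 2 = 1
  s[2] = (0001111000011110000111100001111)·(1000111000110111010000010001010) mod 2 = 0+0+0+0+1+1+1+0+0+0+0+1+0+1+1+0+0+0+0+0+0+0+0+0+0+0+0+1+0+1+0 mod 2 = 0
  s[3] = (0000000111111110000000011111111)·(1000111000110111010000010001010) mod 2 = 0+0+0+0+0+0+0+0+0+0+1+1+0+1+1+0+0+0+0+0+0+0+0+1+0+0+0+1+0+1+0 mod 2 = 1
  s[4] = (0000000000000001111111111111111)·(1000111000110111010000010001010) mod 2 = 0+0+0+0+0+0+0+0+0+0+0+0+0+0+0+1+0+1+0+0+0+0+0+1+0+0+0+1+0+1+0 mod 2 = 1
Syndrome = 11011
Non-zero syndrome: error at position 27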